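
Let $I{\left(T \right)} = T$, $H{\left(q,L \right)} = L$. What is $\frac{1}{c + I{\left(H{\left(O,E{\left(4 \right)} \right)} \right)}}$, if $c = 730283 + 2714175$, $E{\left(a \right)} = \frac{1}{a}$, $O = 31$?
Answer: $\frac{4}{13777833} \approx 2.9032 \cdot 10^{-7}$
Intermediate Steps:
$c = 3444458$
$\frac{1}{c + I{\left(H{\left(O,E{\left(4 \right)} \right)} \right)}} = \frac{1}{3444458 + \frac{1}{4}} = \frac{1}{\frac{13777833}{4}} = \frac{4}{13777833}$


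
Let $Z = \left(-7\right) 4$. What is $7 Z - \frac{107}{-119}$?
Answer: $- \frac{23217}{119} \approx -195.1$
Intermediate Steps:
$Z = -28$
$7 Z - \frac{107}{-119} = 7 \left(-28\right) - \frac{107}{-119} = -196 - - \frac{107}{119} = -196 + \frac{107}{119} = - \frac{23217}{119}$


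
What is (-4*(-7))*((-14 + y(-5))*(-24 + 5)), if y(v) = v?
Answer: 10108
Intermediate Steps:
(-4*(-7))*((-14 + y(-5))*(-24 + 5)) = (-4*(-7))*((-14 - 5)*(-24 + 5)) = 28*(-19*(-19)) = 28*361 = 10108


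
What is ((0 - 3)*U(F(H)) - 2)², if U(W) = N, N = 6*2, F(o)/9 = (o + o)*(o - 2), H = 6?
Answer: 1444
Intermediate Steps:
F(o) = 18*o*(-2 + o) (F(o) = 9*((o + o)*(o - 2)) = 9*((2*o)*(-2 + o)) = 9*(2*o*(-2 + o)) = 18*o*(-2 + o))
N = 12
U(W) = 12
((0 - 3)*U(F(H)) - 2)² = ((0 - 3)*12 - 2)² = (-3*12 - 2)² = (-36 - 2)² = (-38)² = 1444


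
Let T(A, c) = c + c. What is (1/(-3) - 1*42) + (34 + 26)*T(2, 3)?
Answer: 953/3 ≈ 317.67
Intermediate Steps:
T(A, c) = 2*c
(1/(-3) - 1*42) + (34 + 26)*T(2, 3) = (1/(-3) - 1*42) + (34 + 26)*(2*3) = (-1/3 - 42) + 60*6 = -127/3 + 360 = 953/3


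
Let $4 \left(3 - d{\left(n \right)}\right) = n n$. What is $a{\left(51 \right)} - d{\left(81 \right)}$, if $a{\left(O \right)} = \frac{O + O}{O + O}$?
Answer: $\frac{6553}{4} \approx 1638.3$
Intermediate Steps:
$d{\left(n \right)} = 3 - \frac{n^{2}}{4}$ ($d{\left(n \right)} = 3 - \frac{n n}{4} = 3 - \frac{n^{2}}{4}$)
$a{\left(O \right)} = 1$ ($a{\left(O \right)} = \frac{2 O}{2 O} = 2 O \frac{1}{2 O} = 1$)
$a{\left(51 \right)} - d{\left(81 \right)} = 1 - \left(3 - \frac{81^{2}}{4}\right) = 1 - \left(3 - \frac{6561}{4}\right) = 1 - - \frac{6549}{4} = 1 + \frac{6549}{4} = \frac{6553}{4}$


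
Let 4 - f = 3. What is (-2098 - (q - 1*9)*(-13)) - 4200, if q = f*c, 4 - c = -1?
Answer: -6350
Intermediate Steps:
c = 5 (c = 4 - 1*(-1) = 4 + 1 = 5)
f = 1 (f = 4 - 1*3 = 4 - 3 = 1)
q = 5 (q = 1*5 = 5)
(-2098 - (q - 1*9)*(-13)) - 4200 = (-2098 - (5 - 1*9)*(-13)) - 4200 = (-2098 - (5 - 9)*(-13)) - 4200 = (-2098 - (-4)*(-13)) - 4200 = (-2098 - 1*52) - 4200 = (-2098 - 52) - 4200 = -2150 - 4200 = -6350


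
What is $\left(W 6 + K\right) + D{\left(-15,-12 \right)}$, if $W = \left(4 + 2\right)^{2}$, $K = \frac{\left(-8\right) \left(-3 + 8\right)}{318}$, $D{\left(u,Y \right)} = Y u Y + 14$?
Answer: $- \frac{306890}{159} \approx -1930.1$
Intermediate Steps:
$D{\left(u,Y \right)} = 14 + u Y^{2}$ ($D{\left(u,Y \right)} = u Y^{2} + 14 = 14 + u Y^{2}$)
$K = - \frac{20}{159}$ ($K = \left(-8\right) 5 \cdot \frac{1}{318} = \left(-40\right) \frac{1}{318} = - \frac{20}{159} \approx -0.12579$)
$W = 36$ ($W = 6^{2} = 36$)
$\left(W 6 + K\right) + D{\left(-15,-12 \right)} = \left(36 \cdot 6 - \frac{20}{159}\right) + \left(14 - 15 \left(-12\right)^{2}\right) = \left(216 - \frac{20}{159}\right) + \left(14 - 2160\right) = \frac{34324}{159} + \left(14 - 2160\right) = \frac{34324}{159} - 2146 = - \frac{306890}{159}$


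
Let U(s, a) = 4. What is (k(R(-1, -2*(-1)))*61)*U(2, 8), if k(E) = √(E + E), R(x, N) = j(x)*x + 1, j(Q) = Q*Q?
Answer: 0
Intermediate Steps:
j(Q) = Q²
R(x, N) = 1 + x³ (R(x, N) = x²*x + 1 = x³ + 1 = 1 + x³)
k(E) = √2*√E (k(E) = √(2*E) = √2*√E)
(k(R(-1, -2*(-1)))*61)*U(2, 8) = ((√2*√(1 + (-1)³))*61)*4 = ((√2*√(1 - 1))*61)*4 = ((√2*√0)*61)*4 = ((√2*0)*61)*4 = (0*61)*4 = 0*4 = 0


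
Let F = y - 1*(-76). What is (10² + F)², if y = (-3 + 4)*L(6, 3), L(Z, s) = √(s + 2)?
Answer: (176 + √5)² ≈ 31768.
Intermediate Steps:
L(Z, s) = √(2 + s)
y = √5 (y = (-3 + 4)*√(2 + 3) = 1*√5 = √5 ≈ 2.2361)
F = 76 + √5 (F = √5 - 1*(-76) = √5 + 76 = 76 + √5 ≈ 78.236)
(10² + F)² = (10² + (76 + √5))² = (100 + (76 + √5))² = (176 + √5)²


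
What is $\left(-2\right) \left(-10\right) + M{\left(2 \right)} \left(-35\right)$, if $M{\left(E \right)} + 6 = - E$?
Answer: $300$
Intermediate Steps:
$M{\left(E \right)} = -6 - E$
$\left(-2\right) \left(-10\right) + M{\left(2 \right)} \left(-35\right) = \left(-2\right) \left(-10\right) + \left(-6 - 2\right) \left(-35\right) = 20 + \left(-6 - 2\right) \left(-35\right) = 20 - -280 = 20 + 280 = 300$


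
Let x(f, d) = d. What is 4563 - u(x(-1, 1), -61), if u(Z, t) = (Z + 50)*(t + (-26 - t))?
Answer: 5889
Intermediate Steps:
u(Z, t) = -1300 - 26*Z (u(Z, t) = (50 + Z)*(-26) = -1300 - 26*Z)
4563 - u(x(-1, 1), -61) = 4563 - (-1300 - 26*1) = 4563 - (-1300 - 26) = 4563 - 1*(-1326) = 4563 + 1326 = 5889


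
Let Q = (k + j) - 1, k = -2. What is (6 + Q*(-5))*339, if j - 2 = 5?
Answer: -4746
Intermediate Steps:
j = 7 (j = 2 + 5 = 7)
Q = 4 (Q = (-2 + 7) - 1 = 5 - 1 = 4)
(6 + Q*(-5))*339 = (6 + 4*(-5))*339 = (6 - 20)*339 = -14*339 = -4746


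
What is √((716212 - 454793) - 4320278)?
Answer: I*√4058859 ≈ 2014.7*I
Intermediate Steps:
√((716212 - 454793) - 4320278) = √(261419 - 4320278) = √(-4058859) = I*√4058859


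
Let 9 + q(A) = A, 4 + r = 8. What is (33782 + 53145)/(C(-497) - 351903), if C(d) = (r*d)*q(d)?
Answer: 86927/654025 ≈ 0.13291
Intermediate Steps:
r = 4 (r = -4 + 8 = 4)
q(A) = -9 + A
C(d) = 4*d*(-9 + d) (C(d) = (4*d)*(-9 + d) = 4*d*(-9 + d))
(33782 + 53145)/(C(-497) - 351903) = (33782 + 53145)/(4*(-497)*(-9 - 497) - 351903) = 86927/(4*(-497)*(-506) - 351903) = 86927/(1005928 - 351903) = 86927/654025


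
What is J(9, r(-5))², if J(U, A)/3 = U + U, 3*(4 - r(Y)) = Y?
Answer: 2916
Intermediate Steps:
r(Y) = 4 - Y/3
J(U, A) = 6*U (J(U, A) = 3*(U + U) = 3*(2*U) = 6*U)
J(9, r(-5))² = (6*9)² = 54² = 2916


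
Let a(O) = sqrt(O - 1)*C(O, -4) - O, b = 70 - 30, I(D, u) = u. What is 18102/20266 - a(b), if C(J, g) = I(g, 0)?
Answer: 414371/10133 ≈ 40.893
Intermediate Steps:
C(J, g) = 0
b = 40
a(O) = -O (a(O) = sqrt(O - 1)*0 - O = sqrt(-1 + O)*0 - O = 0 - O = -O)
18102/20266 - a(b) = 18102/20266 - (-1)*40 = 18102*(1/20266) - 1*(-40) = 9051/10133 + 40 = 414371/10133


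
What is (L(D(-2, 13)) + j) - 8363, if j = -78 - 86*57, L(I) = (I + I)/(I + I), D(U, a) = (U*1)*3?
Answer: -13342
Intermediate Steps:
D(U, a) = 3*U (D(U, a) = U*3 = 3*U)
L(I) = 1 (L(I) = (2*I)/((2*I)) = (2*I)*(1/(2*I)) = 1)
j = -4980 (j = -78 - 4902 = -4980)
(L(D(-2, 13)) + j) - 8363 = (1 - 4980) - 8363 = -4979 - 8363 = -13342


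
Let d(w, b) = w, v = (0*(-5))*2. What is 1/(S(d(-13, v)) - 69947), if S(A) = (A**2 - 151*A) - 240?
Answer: -1/68055 ≈ -1.4694e-5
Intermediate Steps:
v = 0 (v = 0*2 = 0)
S(A) = -240 + A**2 - 151*A
1/(S(d(-13, v)) - 69947) = 1/((-240 + (-13)**2 - 151*(-13)) - 69947) = 1/((-240 + 169 + 1963) - 69947) = 1/(1892 - 69947) = 1/(-68055) = -1/68055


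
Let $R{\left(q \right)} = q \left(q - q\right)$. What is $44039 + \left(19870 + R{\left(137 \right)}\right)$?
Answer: $63909$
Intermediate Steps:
$R{\left(q \right)} = 0$ ($R{\left(q \right)} = q 0 = 0$)
$44039 + \left(19870 + R{\left(137 \right)}\right) = 44039 + \left(19870 + 0\right) = 44039 + 19870 = 63909$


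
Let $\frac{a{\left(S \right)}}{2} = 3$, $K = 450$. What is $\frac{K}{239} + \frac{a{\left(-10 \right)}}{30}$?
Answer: $\frac{2489}{1195} \approx 2.0828$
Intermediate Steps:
$a{\left(S \right)} = 6$ ($a{\left(S \right)} = 2 \cdot 3 = 6$)
$\frac{K}{239} + \frac{a{\left(-10 \right)}}{30} = \frac{450}{239} + \frac{6}{30} = 450 \cdot \frac{1}{239} + 6 \cdot \frac{1}{30} = \frac{450}{239} + \frac{1}{5} = \frac{2489}{1195}$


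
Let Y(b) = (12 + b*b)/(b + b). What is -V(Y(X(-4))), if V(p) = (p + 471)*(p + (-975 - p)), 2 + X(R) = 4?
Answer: 463125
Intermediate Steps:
X(R) = 2 (X(R) = -2 + 4 = 2)
Y(b) = (12 + b²)/(2*b) (Y(b) = (12 + b²)/((2*b)) = (12 + b²)*(1/(2*b)) = (12 + b²)/(2*b))
V(p) = -459225 - 975*p (V(p) = (471 + p)*(-975) = -459225 - 975*p)
-V(Y(X(-4))) = -(-459225 - 975*((½)*2 + 6/2)) = -(-459225 - 975*(1 + 6*(½))) = -(-459225 - 975*(1 + 3)) = -(-459225 - 975*4) = -(-459225 - 3900) = -1*(-463125) = 463125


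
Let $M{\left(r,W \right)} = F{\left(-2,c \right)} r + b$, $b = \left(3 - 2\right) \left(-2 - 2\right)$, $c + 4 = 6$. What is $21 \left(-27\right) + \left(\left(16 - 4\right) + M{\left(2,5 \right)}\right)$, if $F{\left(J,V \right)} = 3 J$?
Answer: $-571$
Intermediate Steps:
$c = 2$ ($c = -4 + 6 = 2$)
$b = -4$ ($b = 1 \left(-4\right) = -4$)
$M{\left(r,W \right)} = -4 - 6 r$ ($M{\left(r,W \right)} = 3 \left(-2\right) r - 4 = - 6 r - 4 = -4 - 6 r$)
$21 \left(-27\right) + \left(\left(16 - 4\right) + M{\left(2,5 \right)}\right) = 21 \left(-27\right) + \left(\left(16 - 4\right) - 16\right) = -567 + \left(12 - 16\right) = -567 - 4 = -571$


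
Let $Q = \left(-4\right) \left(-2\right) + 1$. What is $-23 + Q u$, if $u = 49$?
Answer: $418$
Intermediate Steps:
$Q = 9$ ($Q = 8 + 1 = 9$)
$-23 + Q u = -23 + 9 \cdot 49 = -23 + 441 = 418$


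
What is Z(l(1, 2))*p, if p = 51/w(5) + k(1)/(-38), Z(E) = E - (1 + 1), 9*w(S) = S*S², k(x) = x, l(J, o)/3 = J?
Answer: 17317/4750 ≈ 3.6457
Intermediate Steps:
l(J, o) = 3*J
w(S) = S³/9 (w(S) = (S*S²)/9 = S³/9)
Z(E) = -2 + E (Z(E) = E - 1*2 = E - 2 = -2 + E)
p = 17317/4750 (p = 51/(((⅑)*5³)) + 1/(-38) = 51/(((⅑)*125)) + 1*(-1/38) = 51/(125/9) - 1/38 = 51*(9/125) - 1/38 = 459/125 - 1/38 = 17317/4750 ≈ 3.6457)
Z(l(1, 2))*p = (-2 + 3*1)*(17317/4750) = (-2 + 3)*(17317/4750) = 1*(17317/4750) = 17317/4750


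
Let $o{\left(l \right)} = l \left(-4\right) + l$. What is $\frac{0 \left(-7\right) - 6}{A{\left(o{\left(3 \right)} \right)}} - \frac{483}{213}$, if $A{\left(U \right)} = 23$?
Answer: $- \frac{4129}{1633} \approx -2.5285$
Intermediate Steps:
$o{\left(l \right)} = - 3 l$ ($o{\left(l \right)} = - 4 l + l = - 3 l$)
$\frac{0 \left(-7\right) - 6}{A{\left(o{\left(3 \right)} \right)}} - \frac{483}{213} = \frac{0 \left(-7\right) - 6}{23} - \frac{483}{213} = \left(0 - 6\right) \frac{1}{23} - \frac{161}{71} = \left(-6\right) \frac{1}{23} - \frac{161}{71} = - \frac{6}{23} - \frac{161}{71} = - \frac{4129}{1633}$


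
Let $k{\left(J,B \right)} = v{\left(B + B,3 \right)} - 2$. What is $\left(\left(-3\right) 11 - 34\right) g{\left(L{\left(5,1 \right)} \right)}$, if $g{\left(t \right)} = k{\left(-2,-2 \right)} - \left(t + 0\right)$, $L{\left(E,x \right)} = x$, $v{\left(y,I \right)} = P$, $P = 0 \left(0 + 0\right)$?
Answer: $201$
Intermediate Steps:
$P = 0$ ($P = 0 \cdot 0 = 0$)
$v{\left(y,I \right)} = 0$
$k{\left(J,B \right)} = -2$ ($k{\left(J,B \right)} = 0 - 2 = -2$)
$g{\left(t \right)} = -2 - t$ ($g{\left(t \right)} = -2 - \left(t + 0\right) = -2 - t$)
$\left(\left(-3\right) 11 - 34\right) g{\left(L{\left(5,1 \right)} \right)} = \left(\left(-3\right) 11 - 34\right) \left(-2 - 1\right) = \left(-33 - 34\right) \left(-2 - 1\right) = \left(-67\right) \left(-3\right) = 201$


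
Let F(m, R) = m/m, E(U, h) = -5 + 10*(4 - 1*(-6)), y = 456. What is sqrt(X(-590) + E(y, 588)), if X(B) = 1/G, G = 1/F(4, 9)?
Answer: 4*sqrt(6) ≈ 9.7980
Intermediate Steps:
E(U, h) = 95 (E(U, h) = -5 + 10*(4 + 6) = -5 + 10*10 = -5 + 100 = 95)
F(m, R) = 1
G = 1 (G = 1/1 = 1)
X(B) = 1 (X(B) = 1/1 = 1)
sqrt(X(-590) + E(y, 588)) = sqrt(1 + 95) = sqrt(96) = 4*sqrt(6)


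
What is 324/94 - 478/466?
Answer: 26513/10951 ≈ 2.4211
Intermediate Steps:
324/94 - 478/466 = 324*(1/94) - 478*1/466 = 162/47 - 239/233 = 26513/10951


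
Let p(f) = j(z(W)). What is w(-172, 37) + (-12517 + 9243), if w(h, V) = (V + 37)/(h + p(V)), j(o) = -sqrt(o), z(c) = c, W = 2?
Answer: -48432098/14791 + 37*sqrt(2)/14791 ≈ -3274.4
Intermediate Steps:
p(f) = -sqrt(2)
w(h, V) = (37 + V)/(h - sqrt(2)) (w(h, V) = (V + 37)/(h - sqrt(2)) = (37 + V)/(h - sqrt(2)))
w(-172, 37) + (-12517 + 9243) = (37 + 37)/(-172 - sqrt(2)) + (-12517 + 9243) = 74/(-172 - sqrt(2)) - 3274 = -3274 + 74/(-172 - sqrt(2))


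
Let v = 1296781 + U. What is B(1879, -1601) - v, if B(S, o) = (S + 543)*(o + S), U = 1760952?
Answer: -2384417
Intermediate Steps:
B(S, o) = (543 + S)*(S + o)
v = 3057733 (v = 1296781 + 1760952 = 3057733)
B(1879, -1601) - v = (1879² + 543*1879 + 543*(-1601) + 1879*(-1601)) - 1*3057733 = (3530641 + 1020297 - 869343 - 3008279) - 3057733 = 673316 - 3057733 = -2384417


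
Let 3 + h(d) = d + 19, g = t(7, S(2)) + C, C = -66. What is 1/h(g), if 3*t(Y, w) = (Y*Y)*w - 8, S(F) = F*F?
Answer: 3/38 ≈ 0.078947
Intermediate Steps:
S(F) = F²
t(Y, w) = -8/3 + w*Y²/3 (t(Y, w) = ((Y*Y)*w - 8)/3 = (Y²*w - 8)/3 = (w*Y² - 8)/3 = (-8 + w*Y²)/3 = -8/3 + w*Y²/3)
g = -10/3 (g = (-8/3 + (⅓)*2²*7²) - 66 = (-8/3 + (⅓)*4*49) - 66 = (-8/3 + 196/3) - 66 = 188/3 - 66 = -10/3 ≈ -3.3333)
h(d) = 16 + d (h(d) = -3 + (d + 19) = -3 + (19 + d) = 16 + d)
1/h(g) = 1/(16 - 10/3) = 1/(38/3) = 3/38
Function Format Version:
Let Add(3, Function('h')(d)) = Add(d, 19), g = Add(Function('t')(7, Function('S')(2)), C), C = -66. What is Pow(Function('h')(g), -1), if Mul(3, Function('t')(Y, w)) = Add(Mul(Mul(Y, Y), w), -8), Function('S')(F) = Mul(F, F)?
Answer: Rational(3, 38) ≈ 0.078947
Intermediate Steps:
Function('S')(F) = Pow(F, 2)
Function('t')(Y, w) = Add(Rational(-8, 3), Mul(Rational(1, 3), w, Pow(Y, 2))) (Function('t')(Y, w) = Mul(Rational(1, 3), Add(Mul(Mul(Y, Y), w), -8)) = Mul(Rational(1, 3), Add(Mul(Pow(Y, 2), w), -8)) = Mul(Rational(1, 3), Add(Mul(w, Pow(Y, 2)), -8)) = Mul(Rational(1, 3), Add(-8, Mul(w, Pow(Y, 2)))) = Add(Rational(-8, 3), Mul(Rational(1, 3), w, Pow(Y, 2))))
g = Rational(-10, 3) (g = Add(Add(Rational(-8, 3), Mul(Rational(1, 3), Pow(2, 2), Pow(7, 2))), -66) = Add(Add(Rational(-8, 3), Mul(Rational(1, 3), 4, 49)), -66) = Add(Add(Rational(-8, 3), Rational(196, 3)), -66) = Add(Rational(188, 3), -66) = Rational(-10, 3) ≈ -3.3333)
Function('h')(d) = Add(16, d) (Function('h')(d) = Add(-3, Add(d, 19)) = Add(-3, Add(19, d)) = Add(16, d))
Pow(Function('h')(g), -1) = Pow(Add(16, Rational(-10, 3)), -1) = Pow(Rational(38, 3), -1) = Rational(3, 38)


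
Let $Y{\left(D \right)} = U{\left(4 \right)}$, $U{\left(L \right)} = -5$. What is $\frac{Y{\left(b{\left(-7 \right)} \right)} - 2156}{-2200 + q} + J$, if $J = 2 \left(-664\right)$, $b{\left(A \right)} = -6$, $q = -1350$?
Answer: $- \frac{4712239}{3550} \approx -1327.4$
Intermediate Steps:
$Y{\left(D \right)} = -5$
$J = -1328$
$\frac{Y{\left(b{\left(-7 \right)} \right)} - 2156}{-2200 + q} + J = \frac{-5 - 2156}{-2200 - 1350} - 1328 = - \frac{2161}{-3550} - 1328 = \left(-2161\right) \left(- \frac{1}{3550}\right) - 1328 = \frac{2161}{3550} - 1328 = - \frac{4712239}{3550}$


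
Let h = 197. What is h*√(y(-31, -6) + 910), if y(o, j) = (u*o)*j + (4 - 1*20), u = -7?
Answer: 394*I*√102 ≈ 3979.2*I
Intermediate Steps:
y(o, j) = -16 - 7*j*o (y(o, j) = (-7*o)*j + (4 - 1*20) = -7*j*o + (4 - 20) = -7*j*o - 16 = -16 - 7*j*o)
h*√(y(-31, -6) + 910) = 197*√((-16 - 7*(-6)*(-31)) + 910) = 197*√((-16 - 1302) + 910) = 197*√(-1318 + 910) = 197*√(-408) = 197*(2*I*√102) = 394*I*√102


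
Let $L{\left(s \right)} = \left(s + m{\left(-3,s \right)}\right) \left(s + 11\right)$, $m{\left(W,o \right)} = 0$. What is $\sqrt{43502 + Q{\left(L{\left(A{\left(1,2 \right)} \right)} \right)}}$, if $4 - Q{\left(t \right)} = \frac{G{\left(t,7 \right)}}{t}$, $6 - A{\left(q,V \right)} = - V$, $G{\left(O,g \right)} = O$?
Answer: $\sqrt{43505} \approx 208.58$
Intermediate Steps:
$A{\left(q,V \right)} = 6 + V$ ($A{\left(q,V \right)} = 6 - - V = 6 + V$)
$L{\left(s \right)} = s \left(11 + s\right)$ ($L{\left(s \right)} = \left(s + 0\right) \left(s + 11\right) = s \left(11 + s\right)$)
$Q{\left(t \right)} = 3$ ($Q{\left(t \right)} = 4 - \frac{t}{t} = 4 - 1 = 3$)
$\sqrt{43502 + Q{\left(L{\left(A{\left(1,2 \right)} \right)} \right)}} = \sqrt{43502 + 3} = \sqrt{43505}$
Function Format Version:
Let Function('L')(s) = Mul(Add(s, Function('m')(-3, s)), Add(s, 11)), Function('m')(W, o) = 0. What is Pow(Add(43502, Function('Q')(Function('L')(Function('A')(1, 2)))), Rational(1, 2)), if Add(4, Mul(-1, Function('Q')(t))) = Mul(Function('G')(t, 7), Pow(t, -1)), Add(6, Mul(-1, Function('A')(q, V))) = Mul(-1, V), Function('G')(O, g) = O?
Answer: Pow(43505, Rational(1, 2)) ≈ 208.58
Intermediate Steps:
Function('A')(q, V) = Add(6, V) (Function('A')(q, V) = Add(6, Mul(-1, Mul(-1, V))) = Add(6, V))
Function('L')(s) = Mul(s, Add(11, s)) (Function('L')(s) = Mul(Add(s, 0), Add(s, 11)) = Mul(s, Add(11, s)))
Function('Q')(t) = 3 (Function('Q')(t) = Add(4, Mul(-1, Mul(t, Pow(t, -1)))) = Add(4, Mul(-1, 1)) = Add(4, -1) = 3)
Pow(Add(43502, Function('Q')(Function('L')(Function('A')(1, 2)))), Rational(1, 2)) = Pow(Add(43502, 3), Rational(1, 2)) = Pow(43505, Rational(1, 2))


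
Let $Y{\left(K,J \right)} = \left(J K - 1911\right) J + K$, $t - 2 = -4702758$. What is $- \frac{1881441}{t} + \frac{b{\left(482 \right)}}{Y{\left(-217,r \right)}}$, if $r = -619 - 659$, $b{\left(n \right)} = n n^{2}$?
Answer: $\frac{135615300642859}{1655278817397772} \approx 0.081929$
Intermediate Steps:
$b{\left(n \right)} = n^{3}$
$t = -4702756$ ($t = 2 - 4702758 = -4702756$)
$r = -1278$ ($r = -619 - 659 = -1278$)
$Y{\left(K,J \right)} = K + J \left(-1911 + J K\right)$ ($Y{\left(K,J \right)} = \left(-1911 + J K\right) J + K = J \left(-1911 + J K\right) + K = K + J \left(-1911 + J K\right)$)
$- \frac{1881441}{t} + \frac{b{\left(482 \right)}}{Y{\left(-217,r \right)}} = - \frac{1881441}{-4702756} + \frac{482^{3}}{-217 - -2442258 - 217 \left(-1278\right)^{2}} = \left(-1881441\right) \left(- \frac{1}{4702756}\right) + \frac{111980168}{-217 + 2442258 - 354422628} = \frac{1881441}{4702756} + \frac{111980168}{-217 + 2442258 - 354422628} = \frac{1881441}{4702756} + \frac{111980168}{-351980587} = \frac{1881441}{4702756} + 111980168 \left(- \frac{1}{351980587}\right) = \frac{1881441}{4702756} - \frac{111980168}{351980587} = \frac{135615300642859}{1655278817397772}$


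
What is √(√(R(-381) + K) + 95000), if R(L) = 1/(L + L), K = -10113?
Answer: √(55161180000 + 762*I*√5872053534)/762 ≈ 308.22 + 0.16314*I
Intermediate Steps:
R(L) = 1/(2*L)
√(√(R(-381) + K) + 95000) = √(√((½)/(-381) - 10113) + 95000) = √(√((½)*(-1/381) - 10113) + 95000) = √(√(-1/762 - 10113) + 95000) = √(√(-7706107/762) + 95000) = √(I*√5872053534/762 + 95000) = √(95000 + I*√5872053534/762)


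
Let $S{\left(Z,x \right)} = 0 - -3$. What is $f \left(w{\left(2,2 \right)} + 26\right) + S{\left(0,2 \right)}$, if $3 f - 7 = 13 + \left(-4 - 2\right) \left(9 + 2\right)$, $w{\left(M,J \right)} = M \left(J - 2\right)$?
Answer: $- \frac{1187}{3} \approx -395.67$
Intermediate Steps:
$w{\left(M,J \right)} = M \left(-2 + J\right)$
$f = - \frac{46}{3}$ ($f = \frac{7}{3} + \frac{13 + \left(-4 - 2\right) \left(9 + 2\right)}{3} = \frac{7}{3} + \frac{13 - 66}{3} = \frac{7}{3} + \frac{1}{3} \left(-53\right) = \frac{7}{3} - \frac{53}{3} = - \frac{46}{3} \approx -15.333$)
$S{\left(Z,x \right)} = 3$ ($S{\left(Z,x \right)} = 0 + 3 = 3$)
$f \left(w{\left(2,2 \right)} + 26\right) + S{\left(0,2 \right)} = - \frac{46 \left(2 \left(-2 + 2\right) + 26\right)}{3} + 3 = - \frac{46 \left(2 \cdot 0 + 26\right)}{3} + 3 = - \frac{46 \left(0 + 26\right)}{3} + 3 = \left(- \frac{46}{3}\right) 26 + 3 = - \frac{1196}{3} + 3 = - \frac{1187}{3}$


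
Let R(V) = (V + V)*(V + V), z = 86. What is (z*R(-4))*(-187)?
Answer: -1029248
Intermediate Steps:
R(V) = 4*V**2 (R(V) = (2*V)*(2*V) = 4*V**2)
(z*R(-4))*(-187) = (86*(4*(-4)**2))*(-187) = (86*(4*16))*(-187) = (86*64)*(-187) = 5504*(-187) = -1029248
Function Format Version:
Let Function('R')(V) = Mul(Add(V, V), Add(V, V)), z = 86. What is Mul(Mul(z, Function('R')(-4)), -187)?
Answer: -1029248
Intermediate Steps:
Function('R')(V) = Mul(4, Pow(V, 2)) (Function('R')(V) = Mul(Mul(2, V), Mul(2, V)) = Mul(4, Pow(V, 2)))
Mul(Mul(z, Function('R')(-4)), -187) = Mul(Mul(86, Mul(4, Pow(-4, 2))), -187) = Mul(Mul(86, Mul(4, 16)), -187) = Mul(Mul(86, 64), -187) = Mul(5504, -187) = -1029248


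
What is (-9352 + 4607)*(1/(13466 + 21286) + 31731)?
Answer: -5232386058185/34752 ≈ -1.5056e+8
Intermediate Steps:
(-9352 + 4607)*(1/(13466 + 21286) + 31731) = -4745*(1/34752 + 31731) = -4745*1102715713/34752 = -5232386058185/34752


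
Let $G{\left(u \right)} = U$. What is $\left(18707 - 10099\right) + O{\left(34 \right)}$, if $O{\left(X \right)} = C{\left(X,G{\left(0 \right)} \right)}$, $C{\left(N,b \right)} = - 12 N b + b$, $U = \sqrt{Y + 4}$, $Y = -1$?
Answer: $8608 - 407 \sqrt{3} \approx 7903.1$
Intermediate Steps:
$U = \sqrt{3}$ ($U = \sqrt{-1 + 4} = \sqrt{3} \approx 1.732$)
$G{\left(u \right)} = \sqrt{3}$
$C{\left(N,b \right)} = b - 12 N b$ ($C{\left(N,b \right)} = - 12 N b + b = b - 12 N b$)
$O{\left(X \right)} = \sqrt{3} \left(1 - 12 X\right)$
$\left(18707 - 10099\right) + O{\left(34 \right)} = \left(18707 - 10099\right) + \sqrt{3} \left(1 - 408\right) = 8608 + \sqrt{3} \left(1 - 408\right) = 8608 + \sqrt{3} \left(-407\right) = 8608 - 407 \sqrt{3}$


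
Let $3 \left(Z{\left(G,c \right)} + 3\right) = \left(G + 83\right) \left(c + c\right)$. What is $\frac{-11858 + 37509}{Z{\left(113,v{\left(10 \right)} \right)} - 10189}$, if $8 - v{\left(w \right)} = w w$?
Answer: $- \frac{76953}{66640} \approx -1.1548$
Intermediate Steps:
$v{\left(w \right)} = 8 - w^{2}$ ($v{\left(w \right)} = 8 - w w = 8 - w^{2}$)
$Z{\left(G,c \right)} = -3 + \frac{2 c \left(83 + G\right)}{3}$ ($Z{\left(G,c \right)} = -3 + \frac{\left(G + 83\right) \left(c + c\right)}{3} = -3 + \frac{\left(83 + G\right) 2 c}{3} = -3 + \frac{2 c \left(83 + G\right)}{3}$)
$\frac{-11858 + 37509}{Z{\left(113,v{\left(10 \right)} \right)} - 10189} = \frac{-11858 + 37509}{\left(-3 + \frac{166 \left(8 - 10^{2}\right)}{3} + \frac{2}{3} \cdot 113 \left(8 - 10^{2}\right)\right) - 10189} = \frac{25651}{\left(-3 + \frac{166 \left(8 - 100\right)}{3} + \frac{2}{3} \cdot 113 \left(8 - 100\right)\right) - 10189} = \frac{25651}{\left(-3 + \frac{166}{3} \left(-92\right) + \frac{2}{3} \cdot 113 \left(-92\right)\right) - 10189} = \frac{25651}{\left(-3 - \frac{15272}{3} - \frac{20792}{3}\right) - 10189} = \frac{25651}{- \frac{36073}{3} - 10189} = \frac{25651}{- \frac{66640}{3}} = 25651 \left(- \frac{3}{66640}\right) = - \frac{76953}{66640}$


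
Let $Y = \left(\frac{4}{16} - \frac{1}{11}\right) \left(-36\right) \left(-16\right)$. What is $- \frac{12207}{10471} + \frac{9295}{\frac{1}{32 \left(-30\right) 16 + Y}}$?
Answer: $- \frac{1486038468447}{10471} \approx -1.4192 \cdot 10^{8}$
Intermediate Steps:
$Y = \frac{1008}{11}$ ($Y = \left(4 \cdot \frac{1}{16} - \frac{1}{11}\right) \left(-36\right) \left(-16\right) = \left(\frac{1}{4} - \frac{1}{11}\right) \left(-36\right) \left(-16\right) = \frac{7}{44} \left(-36\right) \left(-16\right) = \left(- \frac{63}{11}\right) \left(-16\right) = \frac{1008}{11} \approx 91.636$)
$- \frac{12207}{10471} + \frac{9295}{\frac{1}{32 \left(-30\right) 16 + Y}} = - \frac{12207}{10471} + \frac{9295}{\frac{1}{32 \left(-30\right) 16 + \frac{1008}{11}}} = \left(-12207\right) \frac{1}{10471} + \frac{9295}{\frac{1}{\left(-960\right) 16 + \frac{1008}{11}}} = - \frac{12207}{10471} + \frac{9295}{\frac{1}{-15360 + \frac{1008}{11}}} = - \frac{12207}{10471} + \frac{9295}{\frac{1}{- \frac{167952}{11}}} = - \frac{12207}{10471} + \frac{9295}{- \frac{11}{167952}} = - \frac{12207}{10471} + 9295 \left(- \frac{167952}{11}\right) = - \frac{12207}{10471} - 141919440 = - \frac{1486038468447}{10471}$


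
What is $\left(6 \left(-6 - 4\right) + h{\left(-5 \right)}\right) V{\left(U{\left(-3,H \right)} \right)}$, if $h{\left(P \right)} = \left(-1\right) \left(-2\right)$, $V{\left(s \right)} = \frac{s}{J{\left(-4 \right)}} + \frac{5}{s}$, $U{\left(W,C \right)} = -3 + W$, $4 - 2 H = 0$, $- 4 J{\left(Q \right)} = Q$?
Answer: $\frac{1189}{3} \approx 396.33$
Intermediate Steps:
$J{\left(Q \right)} = - \frac{Q}{4}$
$H = 2$ ($H = 2 - 0 = 2 + 0 = 2$)
$V{\left(s \right)} = s + \frac{5}{s}$ ($V{\left(s \right)} = \frac{s}{\left(- \frac{1}{4}\right) \left(-4\right)} + \frac{5}{s} = \frac{s}{1} + \frac{5}{s} = s 1 + \frac{5}{s} = s + \frac{5}{s}$)
$h{\left(P \right)} = 2$
$\left(6 \left(-6 - 4\right) + h{\left(-5 \right)}\right) V{\left(U{\left(-3,H \right)} \right)} = \left(6 \left(-6 - 4\right) + 2\right) \left(\left(-3 - 3\right) + \frac{5}{-3 - 3}\right) = \left(6 \left(-10\right) + 2\right) \left(-6 + \frac{5}{-6}\right) = \left(-60 + 2\right) \left(-6 + 5 \left(- \frac{1}{6}\right)\right) = - 58 \left(-6 - \frac{5}{6}\right) = \left(-58\right) \left(- \frac{41}{6}\right) = \frac{1189}{3}$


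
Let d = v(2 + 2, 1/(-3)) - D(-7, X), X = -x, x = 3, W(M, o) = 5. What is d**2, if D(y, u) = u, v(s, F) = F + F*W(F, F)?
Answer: 1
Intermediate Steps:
X = -3 (X = -1*3 = -3)
v(s, F) = 6*F (v(s, F) = F + F*5 = F + 5*F = 6*F)
d = 1 (d = 6/(-3) - 1*(-3) = 6*(-1/3) + 3 = -2 + 3 = 1)
d**2 = 1**2 = 1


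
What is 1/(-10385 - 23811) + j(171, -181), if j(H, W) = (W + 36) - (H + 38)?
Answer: -12105385/34196 ≈ -354.00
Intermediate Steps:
j(H, W) = -2 + W - H (j(H, W) = (36 + W) - (38 + H) = (36 + W) + (-38 - H) = -2 + W - H)
1/(-10385 - 23811) + j(171, -181) = 1/(-10385 - 23811) + (-2 - 181 - 1*171) = 1/(-34196) + (-2 - 181 - 171) = -1/34196 - 354 = -12105385/34196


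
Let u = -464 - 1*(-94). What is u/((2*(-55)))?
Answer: 37/11 ≈ 3.3636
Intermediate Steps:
u = -370 (u = -464 + 94 = -370)
u/((2*(-55))) = -370/(2*(-55)) = -370/(-110) = -370*(-1/110) = 37/11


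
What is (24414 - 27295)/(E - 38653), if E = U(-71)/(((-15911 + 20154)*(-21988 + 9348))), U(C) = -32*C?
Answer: 4828512785/64781848276 ≈ 0.074535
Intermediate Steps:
E = -71/1675985 (E = (-32*(-71))/(((-15911 + 20154)*(-21988 + 9348))) = 2272/((4243*(-12640))) = 2272/(-53631520) = 2272*(-1/53631520) = -71/1675985 ≈ -4.2363e-5)
(24414 - 27295)/(E - 38653) = (24414 - 27295)/(-71/1675985 - 38653) = -2881/(-64781848276/1675985) = -2881*(-1675985/64781848276) = 4828512785/64781848276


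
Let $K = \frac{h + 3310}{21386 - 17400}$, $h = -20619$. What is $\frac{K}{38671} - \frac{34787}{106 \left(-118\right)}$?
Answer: $\frac{2680971166975}{964007857924} \approx 2.7811$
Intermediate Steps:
$K = - \frac{17309}{3986}$ ($K = \frac{-20619 + 3310}{21386 - 17400} = - \frac{17309}{3986} \approx -4.3424$)
$\frac{K}{38671} - \frac{34787}{106 \left(-118\right)} = - \frac{17309}{3986 \cdot 38671} - \frac{34787}{106 \left(-118\right)} = \left(- \frac{17309}{3986}\right) \frac{1}{38671} - \frac{34787}{-12508} = - \frac{17309}{154142606} - - \frac{34787}{12508} = - \frac{17309}{154142606} + \frac{34787}{12508} = \frac{2680971166975}{964007857924}$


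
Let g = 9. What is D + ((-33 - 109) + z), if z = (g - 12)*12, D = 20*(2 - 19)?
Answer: -518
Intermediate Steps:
D = -340 (D = 20*(-17) = -340)
z = -36 (z = (9 - 12)*12 = -3*12 = -36)
D + ((-33 - 109) + z) = -340 + ((-33 - 109) - 36) = -340 + (-142 - 36) = -340 - 178 = -518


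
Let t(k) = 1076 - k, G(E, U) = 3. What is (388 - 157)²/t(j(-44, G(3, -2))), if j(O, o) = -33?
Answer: 53361/1109 ≈ 48.116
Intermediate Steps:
(388 - 157)²/t(j(-44, G(3, -2))) = (388 - 157)²/(1076 - 1*(-33)) = 231²/(1076 + 33) = 53361/1109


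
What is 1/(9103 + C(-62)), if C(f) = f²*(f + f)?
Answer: -1/467553 ≈ -2.1388e-6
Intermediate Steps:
C(f) = 2*f³ (C(f) = f²*(2*f) = 2*f³)
1/(9103 + C(-62)) = 1/(9103 + 2*(-62)³) = 1/(9103 + 2*(-238328)) = 1/(9103 - 476656) = 1/(-467553) = -1/467553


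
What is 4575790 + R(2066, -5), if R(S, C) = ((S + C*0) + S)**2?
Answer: 21649214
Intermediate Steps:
R(S, C) = 4*S**2 (R(S, C) = ((S + 0) + S)**2 = (S + S)**2 = (2*S)**2 = 4*S**2)
4575790 + R(2066, -5) = 4575790 + 4*2066**2 = 4575790 + 4*4268356 = 4575790 + 17073424 = 21649214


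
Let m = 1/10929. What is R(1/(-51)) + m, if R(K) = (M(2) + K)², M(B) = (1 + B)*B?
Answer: 338890942/9475443 ≈ 35.765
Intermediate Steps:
M(B) = B*(1 + B)
R(K) = (6 + K)² (R(K) = (2*(1 + 2) + K)² = (2*3 + K)² = (6 + K)²)
m = 1/10929 ≈ 9.1500e-5
R(1/(-51)) + m = (6 + 1/(-51))² + 1/10929 = (6 - 1/51)² + 1/10929 = (305/51)² + 1/10929 = 93025/2601 + 1/10929 = 338890942/9475443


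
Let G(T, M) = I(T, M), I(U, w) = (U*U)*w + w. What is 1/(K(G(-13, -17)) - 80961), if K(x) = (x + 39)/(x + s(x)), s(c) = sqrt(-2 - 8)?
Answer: -676186938320/54744103652199931 - 2851*I*sqrt(10)/54744103652199931 ≈ -1.2352e-5 - 1.6469e-13*I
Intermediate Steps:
I(U, w) = w + w*U**2 (I(U, w) = U**2*w + w = w*U**2 + w = w + w*U**2)
s(c) = I*sqrt(10) (s(c) = sqrt(-10) = I*sqrt(10))
G(T, M) = M*(1 + T**2)
K(x) = (39 + x)/(x + I*sqrt(10)) (K(x) = (x + 39)/(x + I*sqrt(10)) = (39 + x)/(x + I*sqrt(10)))
1/(K(G(-13, -17)) - 80961) = 1/((39 - 17*(1 + (-13)**2))/(-17*(1 + (-13)**2) + I*sqrt(10)) - 80961) = 1/((39 - 17*(1 + 169))/(-17*(1 + 169) + I*sqrt(10)) - 80961) = 1/((39 - 17*170)/(-17*170 + I*sqrt(10)) - 80961) = 1/((39 - 2890)/(-2890 + I*sqrt(10)) - 80961) = 1/(-2851/(-2890 + I*sqrt(10)) - 80961) = 1/(-80961 - 2851/(-2890 + I*sqrt(10)))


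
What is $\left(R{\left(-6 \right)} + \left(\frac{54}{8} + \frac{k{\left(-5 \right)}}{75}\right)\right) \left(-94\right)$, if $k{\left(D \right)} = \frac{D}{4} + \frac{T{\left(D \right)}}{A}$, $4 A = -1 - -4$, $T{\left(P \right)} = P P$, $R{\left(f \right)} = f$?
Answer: $- \frac{4982}{45} \approx -110.71$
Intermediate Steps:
$T{\left(P \right)} = P^{2}$
$A = \frac{3}{4}$ ($A = \frac{-1 - -4}{4} = \frac{-1 + 4}{4} = \frac{1}{4} \cdot 3 = \frac{3}{4} \approx 0.75$)
$k{\left(D \right)} = \frac{D}{4} + \frac{4 D^{2}}{3}$ ($k{\left(D \right)} = \frac{D}{4} + \frac{D^{2}}{\frac{3}{4}} = D \frac{1}{4} + D^{2} \cdot \frac{4}{3} = \frac{D}{4} + \frac{4 D^{2}}{3}$)
$\left(R{\left(-6 \right)} + \left(\frac{54}{8} + \frac{k{\left(-5 \right)}}{75}\right)\right) \left(-94\right) = \left(-6 + \left(\frac{54}{8} + \frac{\frac{1}{12} \left(-5\right) \left(3 + 16 \left(-5\right)\right)}{75}\right)\right) \left(-94\right) = \left(-6 + \left(54 \cdot \frac{1}{8} + \frac{1}{12} \left(-5\right) \left(3 - 80\right) \frac{1}{75}\right)\right) \left(-94\right) = \left(-6 + \left(\frac{27}{4} + \frac{1}{12} \left(-5\right) \left(-77\right) \frac{1}{75}\right)\right) \left(-94\right) = \left(-6 + \left(\frac{27}{4} + \frac{385}{12} \cdot \frac{1}{75}\right)\right) \left(-94\right) = \left(-6 + \left(\frac{27}{4} + \frac{77}{180}\right)\right) \left(-94\right) = \left(-6 + \frac{323}{45}\right) \left(-94\right) = \frac{53}{45} \left(-94\right) = - \frac{4982}{45}$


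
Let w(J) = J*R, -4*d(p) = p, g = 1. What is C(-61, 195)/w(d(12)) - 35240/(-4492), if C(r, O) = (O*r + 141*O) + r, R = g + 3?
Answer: -17344577/13476 ≈ -1287.1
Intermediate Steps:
d(p) = -p/4
R = 4 (R = 1 + 3 = 4)
C(r, O) = r + 141*O + O*r (C(r, O) = (141*O + O*r) + r = r + 141*O + O*r)
w(J) = 4*J (w(J) = J*4 = 4*J)
C(-61, 195)/w(d(12)) - 35240/(-4492) = (-61 + 141*195 + 195*(-61))/((4*(-¼*12))) - 35240/(-4492) = (-61 + 27495 - 11895)/((4*(-3))) - 35240*(-1/4492) = 15539/(-12) + 8810/1123 = 15539*(-1/12) + 8810/1123 = -15539/12 + 8810/1123 = -17344577/13476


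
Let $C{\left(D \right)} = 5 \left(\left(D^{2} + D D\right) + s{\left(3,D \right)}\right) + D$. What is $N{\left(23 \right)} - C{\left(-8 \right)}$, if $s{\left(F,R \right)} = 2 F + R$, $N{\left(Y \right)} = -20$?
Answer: $-642$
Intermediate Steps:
$s{\left(F,R \right)} = R + 2 F$
$C{\left(D \right)} = 30 + 6 D + 10 D^{2}$ ($C{\left(D \right)} = 5 \left(\left(D^{2} + D D\right) + \left(D + 2 \cdot 3\right)\right) + D = 5 \left(\left(D^{2} + D^{2}\right) + \left(D + 6\right)\right) + D = 5 \left(2 D^{2} + \left(6 + D\right)\right) + D = 5 \left(6 + D + 2 D^{2}\right) + D = \left(30 + 5 D + 10 D^{2}\right) + D = 30 + 6 D + 10 D^{2}$)
$N{\left(23 \right)} - C{\left(-8 \right)} = -20 - \left(30 + 6 \left(-8\right) + 10 \left(-8\right)^{2}\right) = -20 - \left(30 - 48 + 10 \cdot 64\right) = -20 - \left(30 - 48 + 640\right) = -20 - 622 = -642$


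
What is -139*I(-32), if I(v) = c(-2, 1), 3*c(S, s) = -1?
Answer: 139/3 ≈ 46.333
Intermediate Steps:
c(S, s) = -1/3 (c(S, s) = (1/3)*(-1) = -1/3)
I(v) = -1/3
-139*I(-32) = -139*(-1/3) = 139/3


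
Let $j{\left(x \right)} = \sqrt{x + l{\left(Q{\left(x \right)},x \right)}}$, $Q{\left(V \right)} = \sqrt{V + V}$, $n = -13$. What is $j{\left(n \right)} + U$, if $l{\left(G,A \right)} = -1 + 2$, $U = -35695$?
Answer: $-35695 + 2 i \sqrt{3} \approx -35695.0 + 3.4641 i$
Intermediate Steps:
$Q{\left(V \right)} = \sqrt{2} \sqrt{V}$ ($Q{\left(V \right)} = \sqrt{2 V} = \sqrt{2} \sqrt{V}$)
$l{\left(G,A \right)} = 1$
$j{\left(x \right)} = \sqrt{1 + x}$ ($j{\left(x \right)} = \sqrt{x + 1} = \sqrt{1 + x}$)
$j{\left(n \right)} + U = \sqrt{1 - 13} - 35695 = \sqrt{-12} - 35695 = 2 i \sqrt{3} - 35695 = -35695 + 2 i \sqrt{3}$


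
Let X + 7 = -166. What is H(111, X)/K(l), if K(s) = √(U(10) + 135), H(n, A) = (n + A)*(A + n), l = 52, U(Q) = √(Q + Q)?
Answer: 3844/√(135 + 2*√5) ≈ 325.49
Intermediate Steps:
X = -173 (X = -7 - 166 = -173)
U(Q) = √2*√Q (U(Q) = √(2*Q) = √2*√Q)
H(n, A) = (A + n)² (H(n, A) = (A + n)*(A + n) = (A + n)²)
K(s) = √(135 + 2*√5) (K(s) = √(√2*√10 + 135) = √(2*√5 + 135) = √(135 + 2*√5))
H(111, X)/K(l) = (-173 + 111)²/(√(135 + 2*√5)) = (-62)²/√(135 + 2*√5) = 3844/√(135 + 2*√5)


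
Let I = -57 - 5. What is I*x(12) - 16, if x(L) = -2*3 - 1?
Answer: 418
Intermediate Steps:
x(L) = -7 (x(L) = -6 - 1 = -7)
I = -62
I*x(12) - 16 = -62*(-7) - 16 = 434 - 16 = 418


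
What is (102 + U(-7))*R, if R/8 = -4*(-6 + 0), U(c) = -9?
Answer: 17856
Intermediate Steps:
R = 192 (R = 8*(-4*(-6 + 0)) = 8*(-4*(-6)) = 8*24 = 192)
(102 + U(-7))*R = (102 - 9)*192 = 93*192 = 17856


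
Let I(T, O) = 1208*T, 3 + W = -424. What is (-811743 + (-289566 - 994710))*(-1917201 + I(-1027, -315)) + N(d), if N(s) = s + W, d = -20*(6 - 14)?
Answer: 6618844430256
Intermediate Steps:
W = -427 (W = -3 - 424 = -427)
d = 160 (d = -20*(-8) = 160)
N(s) = -427 + s (N(s) = s - 427 = -427 + s)
(-811743 + (-289566 - 994710))*(-1917201 + I(-1027, -315)) + N(d) = (-811743 + (-289566 - 994710))*(-1917201 + 1208*(-1027)) + (-427 + 160) = (-811743 - 1284276)*(-1917201 - 1240616) - 267 = -2096019*(-3157817) - 267 = 6618844430523 - 267 = 6618844430256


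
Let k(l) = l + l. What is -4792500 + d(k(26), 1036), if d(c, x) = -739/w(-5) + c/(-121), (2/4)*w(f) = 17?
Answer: -19716436187/4114 ≈ -4.7925e+6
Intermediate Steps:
k(l) = 2*l
w(f) = 34 (w(f) = 2*17 = 34)
d(c, x) = -739/34 - c/121 (d(c, x) = -739/34 + c/(-121) = -739*1/34 + c*(-1/121) = -739/34 - c/121)
-4792500 + d(k(26), 1036) = -4792500 + (-739/34 - 2*26/121) = -4792500 + (-739/34 - 1/121*52) = -4792500 + (-739/34 - 52/121) = -4792500 - 91187/4114 = -19716436187/4114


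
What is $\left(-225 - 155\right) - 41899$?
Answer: $-42279$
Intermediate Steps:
$\left(-225 - 155\right) - 41899 = -380 - 41899 = -42279$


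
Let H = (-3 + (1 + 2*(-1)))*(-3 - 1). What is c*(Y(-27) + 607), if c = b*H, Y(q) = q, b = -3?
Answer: -27840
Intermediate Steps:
H = 16 (H = (-3 + (1 - 2))*(-4) = (-3 - 1)*(-4) = -4*(-4) = 16)
c = -48 (c = -3*16 = -48)
c*(Y(-27) + 607) = -48*(-27 + 607) = -48*580 = -27840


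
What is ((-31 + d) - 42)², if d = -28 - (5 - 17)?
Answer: 7921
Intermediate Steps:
d = -16 (d = -28 - 1*(-12) = -28 + 12 = -16)
((-31 + d) - 42)² = ((-31 - 16) - 42)² = (-47 - 42)² = (-89)² = 7921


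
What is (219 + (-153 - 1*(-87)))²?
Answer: 23409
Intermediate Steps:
(219 + (-153 - 1*(-87)))² = (219 + (-153 + 87))² = (219 - 66)² = 153² = 23409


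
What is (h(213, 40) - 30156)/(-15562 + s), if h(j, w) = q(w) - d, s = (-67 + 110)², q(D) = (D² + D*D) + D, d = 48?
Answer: 1284/653 ≈ 1.9663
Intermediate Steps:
q(D) = D + 2*D² (q(D) = (D² + D²) + D = 2*D² + D = D + 2*D²)
s = 1849 (s = 43² = 1849)
h(j, w) = -48 + w*(1 + 2*w) (h(j, w) = w*(1 + 2*w) - 1*48 = w*(1 + 2*w) - 48 = -48 + w*(1 + 2*w))
(h(213, 40) - 30156)/(-15562 + s) = ((-48 + 40*(1 + 2*40)) - 30156)/(-15562 + 1849) = ((-48 + 40*(1 + 80)) - 30156)/(-13713) = ((-48 + 40*81) - 30156)*(-1/13713) = ((-48 + 3240) - 30156)*(-1/13713) = (3192 - 30156)*(-1/13713) = -26964*(-1/13713) = 1284/653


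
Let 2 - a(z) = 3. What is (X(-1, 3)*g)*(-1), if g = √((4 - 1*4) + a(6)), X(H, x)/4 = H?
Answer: 4*I ≈ 4.0*I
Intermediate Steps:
a(z) = -1 (a(z) = 2 - 1*3 = 2 - 3 = -1)
X(H, x) = 4*H
g = I (g = √((4 - 1*4) - 1) = √((4 - 4) - 1) = √(0 - 1) = √(-1) = I ≈ 1.0*I)
(X(-1, 3)*g)*(-1) = ((4*(-1))*I)*(-1) = -4*I*(-1) = 4*I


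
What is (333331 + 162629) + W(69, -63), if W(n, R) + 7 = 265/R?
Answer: 31244774/63 ≈ 4.9595e+5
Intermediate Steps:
W(n, R) = -7 + 265/R
(333331 + 162629) + W(69, -63) = (333331 + 162629) + (-7 + 265/(-63)) = 495960 + (-7 + 265*(-1/63)) = 495960 + (-7 - 265/63) = 495960 - 706/63 = 31244774/63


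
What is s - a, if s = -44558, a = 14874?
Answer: -59432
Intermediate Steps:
s - a = -44558 - 1*14874 = -44558 - 14874 = -59432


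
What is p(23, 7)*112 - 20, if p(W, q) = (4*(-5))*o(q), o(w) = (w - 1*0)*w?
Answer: -109780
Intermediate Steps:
o(w) = w**2 (o(w) = (w + 0)*w = w*w = w**2)
p(W, q) = -20*q**2 (p(W, q) = (4*(-5))*q**2 = -20*q**2)
p(23, 7)*112 - 20 = -20*7**2*112 - 20 = -20*49*112 - 20 = -980*112 - 20 = -109760 - 20 = -109780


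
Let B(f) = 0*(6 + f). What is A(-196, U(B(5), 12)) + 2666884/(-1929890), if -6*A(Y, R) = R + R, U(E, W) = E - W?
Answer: 2526338/964945 ≈ 2.6181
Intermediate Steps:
B(f) = 0
A(Y, R) = -R/3 (A(Y, R) = -(R + R)/6 = -R/3)
A(-196, U(B(5), 12)) + 2666884/(-1929890) = -(0 - 1*12)/3 + 2666884/(-1929890) = -(0 - 12)/3 + 2666884*(-1/1929890) = -⅓*(-12) - 1333442/964945 = 4 - 1333442/964945 = 2526338/964945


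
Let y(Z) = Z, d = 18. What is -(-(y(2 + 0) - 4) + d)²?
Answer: -400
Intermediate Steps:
-(-(y(2 + 0) - 4) + d)² = -(-((2 + 0) - 4) + 18)² = -(-(2 - 4) + 18)² = -(-1*(-2) + 18)² = -(2 + 18)² = -1*20² = -1*400 = -400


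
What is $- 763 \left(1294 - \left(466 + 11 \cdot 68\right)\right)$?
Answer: $-61040$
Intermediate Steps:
$- 763 \left(1294 - \left(466 + 11 \cdot 68\right)\right) = - 763 \left(1294 - 1214\right) = \left(-763\right) 80 = -61040$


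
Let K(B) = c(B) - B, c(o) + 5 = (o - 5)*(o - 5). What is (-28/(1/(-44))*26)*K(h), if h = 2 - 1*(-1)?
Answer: -128128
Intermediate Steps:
h = 3 (h = 2 + 1 = 3)
c(o) = -5 + (-5 + o)² (c(o) = -5 + (o - 5)*(o - 5) = -5 + (-5 + o)*(-5 + o) = -5 + (-5 + o)²)
K(B) = -5 + (-5 + B)² - B (K(B) = (-5 + (-5 + B)²) - B = -5 + (-5 + B)² - B)
(-28/(1/(-44))*26)*K(h) = (-28/(1/(-44))*26)*(-5 + (-5 + 3)² - 1*3) = (-28/(-1/44)*26)*(-5 + (-2)² - 3) = (-28*(-44)*26)*(-5 + 4 - 3) = (1232*26)*(-4) = 32032*(-4) = -128128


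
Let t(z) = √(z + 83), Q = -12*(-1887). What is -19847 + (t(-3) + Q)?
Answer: 2797 + 4*√5 ≈ 2805.9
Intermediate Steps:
Q = 22644
t(z) = √(83 + z)
-19847 + (t(-3) + Q) = -19847 + (√(83 - 3) + 22644) = -19847 + (√80 + 22644) = -19847 + (4*√5 + 22644) = -19847 + (22644 + 4*√5) = 2797 + 4*√5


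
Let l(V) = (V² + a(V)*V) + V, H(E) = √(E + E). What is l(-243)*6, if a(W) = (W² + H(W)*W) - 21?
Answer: -85709988 + 3188646*I*√6 ≈ -8.571e+7 + 7.8106e+6*I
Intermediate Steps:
H(E) = √2*√E (H(E) = √(2*E) = √2*√E)
a(W) = -21 + W² + √2*W^(3/2) (a(W) = (W² + (√2*√W)*W) - 21 = (W² + √2*W^(3/2)) - 21 = -21 + W² + √2*W^(3/2))
l(V) = V + V² + V*(-21 + V² + √2*V^(3/2)) (l(V) = (V² + (-21 + V² + √2*V^(3/2))*V) + V = (V² + V*(-21 + V² + √2*V^(3/2))) + V = V + V² + V*(-21 + V² + √2*V^(3/2)))
l(-243)*6 = -243*(-20 - 243 + (-243)² + √2*(-243)^(3/2))*6 = -243*(-20 - 243 + 59049 + √2*(-2187*I*√3))*6 = -243*(-20 - 243 + 59049 - 2187*I*√6)*6 = -243*(58786 - 2187*I*√6)*6 = (-14284998 + 531441*I*√6)*6 = -85709988 + 3188646*I*√6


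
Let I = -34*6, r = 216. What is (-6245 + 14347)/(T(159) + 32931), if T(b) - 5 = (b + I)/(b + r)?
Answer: 202550/823397 ≈ 0.24599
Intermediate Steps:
I = -204
T(b) = 5 + (-204 + b)/(216 + b) (T(b) = 5 + (b - 204)/(b + 216) = 5 + (-204 + b)/(216 + b))
(-6245 + 14347)/(T(159) + 32931) = (-6245 + 14347)/(6*(146 + 159)/(216 + 159) + 32931) = 8102/(6*305/375 + 32931) = 8102/(6*(1/375)*305 + 32931) = 8102/(122/25 + 32931) = 8102/(823397/25) = 8102*(25/823397) = 202550/823397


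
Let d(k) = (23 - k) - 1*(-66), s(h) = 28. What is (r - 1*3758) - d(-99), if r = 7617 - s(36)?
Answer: 3643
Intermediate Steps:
r = 7589 (r = 7617 - 1*28 = 7617 - 28 = 7589)
d(k) = 89 - k (d(k) = (23 - k) + 66 = 89 - k)
(r - 1*3758) - d(-99) = (7589 - 1*3758) - (89 - 1*(-99)) = (7589 - 3758) - (89 + 99) = 3831 - 1*188 = 3831 - 188 = 3643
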